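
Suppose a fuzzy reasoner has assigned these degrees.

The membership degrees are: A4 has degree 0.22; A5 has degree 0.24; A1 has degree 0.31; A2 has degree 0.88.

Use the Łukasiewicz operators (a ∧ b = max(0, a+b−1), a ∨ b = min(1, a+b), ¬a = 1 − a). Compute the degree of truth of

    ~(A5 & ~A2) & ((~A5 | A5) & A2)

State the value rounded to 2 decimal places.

0.88

~A2 = 1 − 0.88 = 0.12
A5 & ~A2 = max(0, a+b−1) on (0.24, 0.12) = 0.00
~(A5 & ~A2) = 1 − 0.00 = 1.00
~A5 = 1 − 0.24 = 0.76
~A5 | A5 = min(1, a+b) on (0.76, 0.24) = 1.00
(~A5 | A5) & A2 = max(0, a+b−1) on (1.00, 0.88) = 0.88
~(A5 & ~A2) & ((~A5 | A5) & A2) = max(0, a+b−1) on (1.00, 0.88) = 0.88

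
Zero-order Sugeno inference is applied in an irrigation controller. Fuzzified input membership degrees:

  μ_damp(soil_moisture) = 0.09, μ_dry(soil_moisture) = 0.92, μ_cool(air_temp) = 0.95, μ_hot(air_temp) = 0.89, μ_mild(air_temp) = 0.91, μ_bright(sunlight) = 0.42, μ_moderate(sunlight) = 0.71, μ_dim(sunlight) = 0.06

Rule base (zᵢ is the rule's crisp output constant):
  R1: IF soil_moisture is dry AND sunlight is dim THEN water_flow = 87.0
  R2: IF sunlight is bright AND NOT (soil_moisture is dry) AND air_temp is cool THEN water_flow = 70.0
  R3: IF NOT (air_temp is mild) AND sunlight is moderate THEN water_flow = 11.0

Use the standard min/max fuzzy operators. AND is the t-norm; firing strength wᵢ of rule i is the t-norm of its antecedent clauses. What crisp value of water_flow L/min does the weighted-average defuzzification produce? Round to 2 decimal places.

51.35

R1 (z=87.0): dry=0.92, dim=0.06; AND[min(a, b)] → w = 0.06
R2 (z=70.0): bright=0.42, ¬dry=1−0.92=0.08, cool=0.95; AND[min(a, b)] → w = 0.08
R3 (z=11.0): ¬mild=1−0.91=0.09, moderate=0.71; AND[min(a, b)] → w = 0.09
Weighted average = (0.06·87.0 + 0.08·70.0 + 0.09·11.0) / (0.06 + 0.08 + 0.09)
  = 11.8100 / 0.2300 = 51.35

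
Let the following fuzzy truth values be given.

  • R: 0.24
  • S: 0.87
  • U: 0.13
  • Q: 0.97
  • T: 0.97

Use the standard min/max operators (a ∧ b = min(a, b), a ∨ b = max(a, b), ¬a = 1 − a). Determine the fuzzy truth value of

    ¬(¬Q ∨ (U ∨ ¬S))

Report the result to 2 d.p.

0.87

¬Q = 1 − 0.97 = 0.03
¬S = 1 − 0.87 = 0.13
U ∨ ¬S = max(a, b) on (0.13, 0.13) = 0.13
¬Q ∨ (U ∨ ¬S) = max(a, b) on (0.03, 0.13) = 0.13
¬(¬Q ∨ (U ∨ ¬S)) = 1 − 0.13 = 0.87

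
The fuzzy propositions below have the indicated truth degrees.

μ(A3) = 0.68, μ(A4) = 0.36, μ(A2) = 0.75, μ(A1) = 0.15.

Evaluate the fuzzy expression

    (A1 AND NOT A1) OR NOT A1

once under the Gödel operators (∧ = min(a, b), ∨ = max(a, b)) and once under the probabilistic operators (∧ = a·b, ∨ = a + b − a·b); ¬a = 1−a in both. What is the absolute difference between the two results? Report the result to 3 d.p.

Under Gödel:
  NOT A1 = 1 − 0.15 = 0.85
  A1 AND NOT A1 = min(a, b) on (0.15, 0.85) = 0.15
  NOT A1 = 1 − 0.15 = 0.85
  (A1 AND NOT A1) OR NOT A1 = max(a, b) on (0.15, 0.85) = 0.85
  → value = 0.8500
Under probabilistic:
  NOT A1 = 1 − 0.1500 = 0.8500
  A1 AND NOT A1 = a·b on (0.1500, 0.8500) = 0.1275
  NOT A1 = 1 − 0.1500 = 0.8500
  (A1 AND NOT A1) OR NOT A1 = a + b − a·b on (0.1275, 0.8500) = 0.8691
  → value = 0.8691
|0.8500 − 0.8691| = 0.019

0.019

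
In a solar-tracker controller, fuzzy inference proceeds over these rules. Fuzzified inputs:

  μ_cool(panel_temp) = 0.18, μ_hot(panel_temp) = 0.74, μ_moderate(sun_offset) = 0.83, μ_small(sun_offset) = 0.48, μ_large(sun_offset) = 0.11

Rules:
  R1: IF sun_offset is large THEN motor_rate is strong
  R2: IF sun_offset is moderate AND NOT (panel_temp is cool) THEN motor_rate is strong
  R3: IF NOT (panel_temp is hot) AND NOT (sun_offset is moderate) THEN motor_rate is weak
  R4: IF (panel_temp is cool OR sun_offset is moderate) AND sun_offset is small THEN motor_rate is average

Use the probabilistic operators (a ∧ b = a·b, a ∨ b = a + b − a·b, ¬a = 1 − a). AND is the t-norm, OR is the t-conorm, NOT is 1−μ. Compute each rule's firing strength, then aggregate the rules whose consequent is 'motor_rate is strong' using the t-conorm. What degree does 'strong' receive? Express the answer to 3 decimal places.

R1: large=0.11 → w = 0.1100
R2: moderate=0.83, ¬cool=1−0.18=0.82; AND[a·b] → w = 0.6806
R3: ¬hot=1−0.74=0.26, ¬moderate=1−0.83=0.17; AND[a·b] → w = 0.0442
R4: (cool=0.18 OR moderate=0.83) = 0.8606; AND[a·b] with small=0.48 → w = 0.4131
Rules with consequent 'strong': {R1, R2} → strengths 0.1100, 0.6806
Aggregate via t-conorm [a + b − a·b]: 0.7157

0.716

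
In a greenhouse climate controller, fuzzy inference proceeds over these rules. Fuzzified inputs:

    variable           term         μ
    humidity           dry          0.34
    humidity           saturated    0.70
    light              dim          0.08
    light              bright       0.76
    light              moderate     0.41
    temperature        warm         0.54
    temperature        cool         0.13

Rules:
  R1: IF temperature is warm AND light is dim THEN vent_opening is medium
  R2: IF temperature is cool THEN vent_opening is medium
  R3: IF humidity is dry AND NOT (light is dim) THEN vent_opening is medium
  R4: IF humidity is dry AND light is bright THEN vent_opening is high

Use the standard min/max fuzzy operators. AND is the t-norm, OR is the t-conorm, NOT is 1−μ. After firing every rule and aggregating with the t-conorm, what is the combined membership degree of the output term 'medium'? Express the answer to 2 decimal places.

0.34

R1: warm=0.54, dim=0.08; AND[min(a, b)] → w = 0.08
R2: cool=0.13 → w = 0.13
R3: dry=0.34, ¬dim=1−0.08=0.92; AND[min(a, b)] → w = 0.34
R4: dry=0.34, bright=0.76; AND[min(a, b)] → w = 0.34
Rules with consequent 'medium': {R1, R2, R3} → strengths 0.08, 0.13, 0.34
Aggregate via t-conorm [max(a, b)]: 0.34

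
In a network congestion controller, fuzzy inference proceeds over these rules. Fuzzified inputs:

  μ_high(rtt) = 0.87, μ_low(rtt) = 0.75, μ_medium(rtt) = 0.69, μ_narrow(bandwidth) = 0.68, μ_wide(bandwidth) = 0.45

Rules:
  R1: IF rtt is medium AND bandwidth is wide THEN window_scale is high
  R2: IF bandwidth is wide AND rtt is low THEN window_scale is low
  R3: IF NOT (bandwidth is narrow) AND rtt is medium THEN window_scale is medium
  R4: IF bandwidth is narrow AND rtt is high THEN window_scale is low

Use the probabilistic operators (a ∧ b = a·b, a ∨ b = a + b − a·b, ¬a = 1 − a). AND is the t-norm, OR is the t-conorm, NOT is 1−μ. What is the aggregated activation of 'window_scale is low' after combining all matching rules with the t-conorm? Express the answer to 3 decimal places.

0.729

R1: medium=0.69, wide=0.45; AND[a·b] → w = 0.3105
R2: wide=0.45, low=0.75; AND[a·b] → w = 0.3375
R3: ¬narrow=1−0.68=0.32, medium=0.69; AND[a·b] → w = 0.2208
R4: narrow=0.68, high=0.87; AND[a·b] → w = 0.5916
Rules with consequent 'low': {R2, R4} → strengths 0.3375, 0.5916
Aggregate via t-conorm [a + b − a·b]: 0.7294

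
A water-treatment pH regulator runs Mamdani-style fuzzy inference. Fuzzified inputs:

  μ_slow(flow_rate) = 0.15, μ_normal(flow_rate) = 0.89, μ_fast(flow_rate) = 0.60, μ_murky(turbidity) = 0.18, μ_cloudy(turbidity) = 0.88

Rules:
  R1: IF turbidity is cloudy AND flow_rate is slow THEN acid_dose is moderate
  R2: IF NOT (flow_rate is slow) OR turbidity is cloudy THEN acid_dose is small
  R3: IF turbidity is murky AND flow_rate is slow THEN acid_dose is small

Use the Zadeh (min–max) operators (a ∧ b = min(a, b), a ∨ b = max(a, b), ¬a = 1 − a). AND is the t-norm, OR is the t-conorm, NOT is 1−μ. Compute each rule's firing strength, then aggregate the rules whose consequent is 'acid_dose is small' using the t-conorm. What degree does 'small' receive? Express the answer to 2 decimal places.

0.88

R1: cloudy=0.88, slow=0.15; AND[min(a, b)] → w = 0.15
R2: ¬slow=1−0.15=0.85, cloudy=0.88; OR[max(a, b)] → w = 0.88
R3: murky=0.18, slow=0.15; AND[min(a, b)] → w = 0.15
Rules with consequent 'small': {R2, R3} → strengths 0.88, 0.15
Aggregate via t-conorm [max(a, b)]: 0.88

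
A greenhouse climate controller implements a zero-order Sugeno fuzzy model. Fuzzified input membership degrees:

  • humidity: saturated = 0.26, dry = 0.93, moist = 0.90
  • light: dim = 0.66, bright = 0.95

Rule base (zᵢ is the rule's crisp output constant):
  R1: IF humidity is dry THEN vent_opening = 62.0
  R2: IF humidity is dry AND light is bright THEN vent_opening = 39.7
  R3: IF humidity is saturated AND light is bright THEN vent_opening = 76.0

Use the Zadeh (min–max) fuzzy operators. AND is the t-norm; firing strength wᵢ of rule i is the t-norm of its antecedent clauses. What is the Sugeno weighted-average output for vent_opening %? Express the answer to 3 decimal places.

R1 (z=62.0): dry=0.93 → w = 0.93
R2 (z=39.7): dry=0.93, bright=0.95; AND[min(a, b)] → w = 0.93
R3 (z=76.0): saturated=0.26, bright=0.95; AND[min(a, b)] → w = 0.26
Weighted average = (0.93·62.0 + 0.93·39.7 + 0.26·76.0) / (0.93 + 0.93 + 0.26)
  = 114.3410 / 2.1200 = 53.934

53.934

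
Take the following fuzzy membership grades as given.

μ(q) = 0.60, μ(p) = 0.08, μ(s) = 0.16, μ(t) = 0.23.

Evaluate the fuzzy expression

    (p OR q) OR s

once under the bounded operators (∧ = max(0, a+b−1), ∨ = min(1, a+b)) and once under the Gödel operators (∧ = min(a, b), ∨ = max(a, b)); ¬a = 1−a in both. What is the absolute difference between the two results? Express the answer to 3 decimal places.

0.240

Under bounded:
  p OR q = min(1, a+b) on (0.08, 0.60) = 0.68
  (p OR q) OR s = min(1, a+b) on (0.68, 0.16) = 0.84
  → value = 0.8400
Under Gödel:
  p OR q = max(a, b) on (0.08, 0.60) = 0.60
  (p OR q) OR s = max(a, b) on (0.60, 0.16) = 0.60
  → value = 0.6000
|0.8400 − 0.6000| = 0.240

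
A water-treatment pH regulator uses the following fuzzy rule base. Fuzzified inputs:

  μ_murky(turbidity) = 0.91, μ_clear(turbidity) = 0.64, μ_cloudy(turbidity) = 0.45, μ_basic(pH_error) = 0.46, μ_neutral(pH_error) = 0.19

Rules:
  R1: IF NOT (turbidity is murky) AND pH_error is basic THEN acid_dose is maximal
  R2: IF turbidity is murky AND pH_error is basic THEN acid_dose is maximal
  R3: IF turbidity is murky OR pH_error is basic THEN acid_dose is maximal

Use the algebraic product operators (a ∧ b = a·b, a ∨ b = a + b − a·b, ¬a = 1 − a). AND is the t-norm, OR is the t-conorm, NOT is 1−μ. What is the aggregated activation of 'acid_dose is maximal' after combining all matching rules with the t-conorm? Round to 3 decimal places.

0.973

R1: ¬murky=1−0.91=0.09, basic=0.46; AND[a·b] → w = 0.0414
R2: murky=0.91, basic=0.46; AND[a·b] → w = 0.4186
R3: murky=0.91, basic=0.46; OR[a + b − a·b] → w = 0.9514
Rules with consequent 'maximal': {R1, R2, R3} → strengths 0.0414, 0.4186, 0.9514
Aggregate via t-conorm [a + b − a·b]: 0.9729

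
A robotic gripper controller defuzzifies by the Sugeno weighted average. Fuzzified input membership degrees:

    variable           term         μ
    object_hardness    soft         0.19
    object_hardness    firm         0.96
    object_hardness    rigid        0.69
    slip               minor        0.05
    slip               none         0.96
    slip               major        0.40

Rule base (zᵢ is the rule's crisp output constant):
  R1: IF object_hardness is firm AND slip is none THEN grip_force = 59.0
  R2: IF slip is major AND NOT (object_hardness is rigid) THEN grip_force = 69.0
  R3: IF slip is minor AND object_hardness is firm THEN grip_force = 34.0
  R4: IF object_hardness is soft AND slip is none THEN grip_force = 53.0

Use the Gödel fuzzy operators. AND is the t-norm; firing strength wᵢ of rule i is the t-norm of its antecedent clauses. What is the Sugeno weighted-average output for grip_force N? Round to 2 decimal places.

R1 (z=59.0): firm=0.96, none=0.96; AND[min(a, b)] → w = 0.96
R2 (z=69.0): major=0.40, ¬rigid=1−0.69=0.31; AND[min(a, b)] → w = 0.31
R3 (z=34.0): minor=0.05, firm=0.96; AND[min(a, b)] → w = 0.05
R4 (z=53.0): soft=0.19, none=0.96; AND[min(a, b)] → w = 0.19
Weighted average = (0.96·59.0 + 0.31·69.0 + 0.05·34.0 + 0.19·53.0) / (0.96 + 0.31 + 0.05 + 0.19)
  = 89.8000 / 1.5100 = 59.47

59.47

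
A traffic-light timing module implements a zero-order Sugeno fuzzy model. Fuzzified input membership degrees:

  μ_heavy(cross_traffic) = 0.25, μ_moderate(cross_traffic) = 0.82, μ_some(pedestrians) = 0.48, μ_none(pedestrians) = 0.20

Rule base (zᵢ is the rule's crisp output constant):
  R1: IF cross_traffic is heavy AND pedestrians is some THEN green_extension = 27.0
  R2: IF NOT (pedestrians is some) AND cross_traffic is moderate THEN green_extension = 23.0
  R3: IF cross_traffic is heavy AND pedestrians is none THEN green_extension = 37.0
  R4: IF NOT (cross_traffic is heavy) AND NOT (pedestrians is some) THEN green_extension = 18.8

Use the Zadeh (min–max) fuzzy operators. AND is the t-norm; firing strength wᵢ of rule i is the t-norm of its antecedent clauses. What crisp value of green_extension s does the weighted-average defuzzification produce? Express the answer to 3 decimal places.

24.085

R1 (z=27.0): heavy=0.25, some=0.48; AND[min(a, b)] → w = 0.25
R2 (z=23.0): ¬some=1−0.48=0.52, moderate=0.82; AND[min(a, b)] → w = 0.52
R3 (z=37.0): heavy=0.25, none=0.20; AND[min(a, b)] → w = 0.20
R4 (z=18.8): ¬heavy=1−0.25=0.75, ¬some=1−0.48=0.52; AND[min(a, b)] → w = 0.52
Weighted average = (0.25·27.0 + 0.52·23.0 + 0.20·37.0 + 0.52·18.8) / (0.25 + 0.52 + 0.20 + 0.52)
  = 35.8860 / 1.4900 = 24.085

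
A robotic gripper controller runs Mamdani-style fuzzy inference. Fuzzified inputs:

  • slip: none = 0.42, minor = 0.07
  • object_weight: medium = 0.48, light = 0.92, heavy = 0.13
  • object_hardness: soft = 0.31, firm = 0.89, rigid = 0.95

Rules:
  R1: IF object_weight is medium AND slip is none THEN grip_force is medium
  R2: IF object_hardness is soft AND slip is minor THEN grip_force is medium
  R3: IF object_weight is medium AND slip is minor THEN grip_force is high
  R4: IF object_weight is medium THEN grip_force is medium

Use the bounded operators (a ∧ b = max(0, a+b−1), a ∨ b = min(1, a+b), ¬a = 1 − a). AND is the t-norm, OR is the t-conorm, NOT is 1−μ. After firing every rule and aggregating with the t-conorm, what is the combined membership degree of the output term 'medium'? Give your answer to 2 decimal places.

0.48

R1: medium=0.48, none=0.42; AND[max(0, a+b−1)] → w = 0.00
R2: soft=0.31, minor=0.07; AND[max(0, a+b−1)] → w = 0.00
R3: medium=0.48, minor=0.07; AND[max(0, a+b−1)] → w = 0.00
R4: medium=0.48 → w = 0.48
Rules with consequent 'medium': {R1, R2, R4} → strengths 0.00, 0.00, 0.48
Aggregate via t-conorm [min(1, a+b)]: 0.48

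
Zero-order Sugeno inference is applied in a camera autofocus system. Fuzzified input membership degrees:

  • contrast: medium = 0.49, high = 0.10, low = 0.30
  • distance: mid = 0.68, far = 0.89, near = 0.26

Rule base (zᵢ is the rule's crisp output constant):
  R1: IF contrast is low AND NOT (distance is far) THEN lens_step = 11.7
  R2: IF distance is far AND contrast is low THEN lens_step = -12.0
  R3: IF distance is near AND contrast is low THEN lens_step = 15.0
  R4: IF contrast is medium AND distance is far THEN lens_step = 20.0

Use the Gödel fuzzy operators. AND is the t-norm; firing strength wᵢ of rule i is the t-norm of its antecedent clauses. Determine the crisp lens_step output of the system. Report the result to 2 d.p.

R1 (z=11.7): low=0.30, ¬far=1−0.89=0.11; AND[min(a, b)] → w = 0.11
R2 (z=-12.0): far=0.89, low=0.30; AND[min(a, b)] → w = 0.30
R3 (z=15.0): near=0.26, low=0.30; AND[min(a, b)] → w = 0.26
R4 (z=20.0): medium=0.49, far=0.89; AND[min(a, b)] → w = 0.49
Weighted average = (0.11·11.7 + 0.30·-12.0 + 0.26·15.0 + 0.49·20.0) / (0.11 + 0.30 + 0.26 + 0.49)
  = 11.3870 / 1.1600 = 9.82

9.82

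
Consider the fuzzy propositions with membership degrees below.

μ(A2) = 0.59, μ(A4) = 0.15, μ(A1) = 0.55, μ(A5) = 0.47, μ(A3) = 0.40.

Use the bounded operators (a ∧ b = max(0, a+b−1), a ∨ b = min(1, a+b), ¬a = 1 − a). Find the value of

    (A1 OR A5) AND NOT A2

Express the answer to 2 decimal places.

A1 OR A5 = min(1, a+b) on (0.55, 0.47) = 1.00
NOT A2 = 1 − 0.59 = 0.41
(A1 OR A5) AND NOT A2 = max(0, a+b−1) on (1.00, 0.41) = 0.41

0.41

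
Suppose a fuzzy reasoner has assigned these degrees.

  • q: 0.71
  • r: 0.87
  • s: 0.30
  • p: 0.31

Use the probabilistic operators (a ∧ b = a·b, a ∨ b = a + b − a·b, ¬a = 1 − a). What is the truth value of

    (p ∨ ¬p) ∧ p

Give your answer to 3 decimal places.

0.244

¬p = 1 − 0.3100 = 0.6900
p ∨ ¬p = a + b − a·b on (0.3100, 0.6900) = 0.7861
(p ∨ ¬p) ∧ p = a·b on (0.7861, 0.3100) = 0.2437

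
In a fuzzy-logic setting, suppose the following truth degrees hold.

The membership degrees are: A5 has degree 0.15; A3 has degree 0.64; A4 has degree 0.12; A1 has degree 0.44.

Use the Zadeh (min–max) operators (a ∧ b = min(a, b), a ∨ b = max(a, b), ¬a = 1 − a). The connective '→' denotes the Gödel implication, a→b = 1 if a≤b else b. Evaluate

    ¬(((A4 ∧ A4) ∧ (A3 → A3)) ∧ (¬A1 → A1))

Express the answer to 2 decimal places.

0.88

A4 ∧ A4 = min(a, b) on (0.12, 0.12) = 0.12
A3 → A3  [Gödel: 1 if a≤b else b] with a=0.64, b=0.64 → 1.00
(A4 ∧ A4) ∧ (A3 → A3) = min(a, b) on (0.12, 1.00) = 0.12
¬A1 = 1 − 0.44 = 0.56
¬A1 → A1  [Gödel: 1 if a≤b else b] with a=0.56, b=0.44 → 0.44
((A4 ∧ A4) ∧ (A3 → A3)) ∧ (¬A1 → A1) = min(a, b) on (0.12, 0.44) = 0.12
¬(((A4 ∧ A4) ∧ (A3 → A3)) ∧ (¬A1 → A1)) = 1 − 0.12 = 0.88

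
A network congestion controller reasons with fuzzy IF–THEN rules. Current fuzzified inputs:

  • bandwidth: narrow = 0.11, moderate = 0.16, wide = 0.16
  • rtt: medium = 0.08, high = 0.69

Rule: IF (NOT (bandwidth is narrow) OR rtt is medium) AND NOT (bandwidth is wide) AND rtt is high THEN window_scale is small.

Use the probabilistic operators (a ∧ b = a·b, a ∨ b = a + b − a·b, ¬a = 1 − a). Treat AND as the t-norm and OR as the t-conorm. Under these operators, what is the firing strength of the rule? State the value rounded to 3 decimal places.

firing strength: (¬narrow=1−0.11=0.89 OR medium=0.08) = 0.8988; AND[a·b] with ¬wide=1−0.16=0.84, high=0.69 → w = 0.5209

0.521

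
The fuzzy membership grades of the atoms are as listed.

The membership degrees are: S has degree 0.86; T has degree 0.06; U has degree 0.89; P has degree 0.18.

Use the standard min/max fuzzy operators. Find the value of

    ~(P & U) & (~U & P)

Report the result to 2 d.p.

0.11

P & U = min(a, b) on (0.18, 0.89) = 0.18
~(P & U) = 1 − 0.18 = 0.82
~U = 1 − 0.89 = 0.11
~U & P = min(a, b) on (0.11, 0.18) = 0.11
~(P & U) & (~U & P) = min(a, b) on (0.82, 0.11) = 0.11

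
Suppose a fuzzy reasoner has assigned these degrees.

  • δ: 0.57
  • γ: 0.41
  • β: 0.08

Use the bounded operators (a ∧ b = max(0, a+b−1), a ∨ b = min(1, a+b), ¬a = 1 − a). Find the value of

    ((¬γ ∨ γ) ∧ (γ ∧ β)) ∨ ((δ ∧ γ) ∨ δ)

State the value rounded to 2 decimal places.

0.57

¬γ = 1 − 0.41 = 0.59
¬γ ∨ γ = min(1, a+b) on (0.59, 0.41) = 1.00
γ ∧ β = max(0, a+b−1) on (0.41, 0.08) = 0.00
(¬γ ∨ γ) ∧ (γ ∧ β) = max(0, a+b−1) on (1.00, 0.00) = 0.00
δ ∧ γ = max(0, a+b−1) on (0.57, 0.41) = 0.00
(δ ∧ γ) ∨ δ = min(1, a+b) on (0.00, 0.57) = 0.57
((¬γ ∨ γ) ∧ (γ ∧ β)) ∨ ((δ ∧ γ) ∨ δ) = min(1, a+b) on (0.00, 0.57) = 0.57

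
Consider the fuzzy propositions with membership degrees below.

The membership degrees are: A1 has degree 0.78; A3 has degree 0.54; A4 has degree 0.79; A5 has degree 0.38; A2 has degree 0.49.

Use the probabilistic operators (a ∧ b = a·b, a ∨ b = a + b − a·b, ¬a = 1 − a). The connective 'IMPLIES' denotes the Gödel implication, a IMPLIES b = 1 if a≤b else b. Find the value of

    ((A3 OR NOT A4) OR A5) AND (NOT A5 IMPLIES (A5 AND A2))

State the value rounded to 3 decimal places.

NOT A4 = 1 − 0.7900 = 0.2100
A3 OR NOT A4 = a + b − a·b on (0.5400, 0.2100) = 0.6366
(A3 OR NOT A4) OR A5 = a + b − a·b on (0.6366, 0.3800) = 0.7747
NOT A5 = 1 − 0.3800 = 0.6200
A5 AND A2 = a·b on (0.3800, 0.4900) = 0.1862
NOT A5 IMPLIES (A5 AND A2)  [Gödel: 1 if a≤b else b] with a=0.6200, b=0.1862 → 0.1862
((A3 OR NOT A4) OR A5) AND (NOT A5 IMPLIES (A5 AND A2)) = a·b on (0.7747, 0.1862) = 0.1442

0.144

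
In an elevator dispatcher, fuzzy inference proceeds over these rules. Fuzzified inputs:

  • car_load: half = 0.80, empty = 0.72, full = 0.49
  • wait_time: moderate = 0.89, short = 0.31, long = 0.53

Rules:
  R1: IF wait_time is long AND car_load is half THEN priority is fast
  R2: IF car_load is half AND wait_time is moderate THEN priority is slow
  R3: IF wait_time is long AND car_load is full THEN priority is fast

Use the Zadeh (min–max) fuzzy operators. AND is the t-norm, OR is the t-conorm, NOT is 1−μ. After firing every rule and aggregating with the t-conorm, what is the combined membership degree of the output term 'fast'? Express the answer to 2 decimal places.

0.53

R1: long=0.53, half=0.80; AND[min(a, b)] → w = 0.53
R2: half=0.80, moderate=0.89; AND[min(a, b)] → w = 0.80
R3: long=0.53, full=0.49; AND[min(a, b)] → w = 0.49
Rules with consequent 'fast': {R1, R3} → strengths 0.53, 0.49
Aggregate via t-conorm [max(a, b)]: 0.53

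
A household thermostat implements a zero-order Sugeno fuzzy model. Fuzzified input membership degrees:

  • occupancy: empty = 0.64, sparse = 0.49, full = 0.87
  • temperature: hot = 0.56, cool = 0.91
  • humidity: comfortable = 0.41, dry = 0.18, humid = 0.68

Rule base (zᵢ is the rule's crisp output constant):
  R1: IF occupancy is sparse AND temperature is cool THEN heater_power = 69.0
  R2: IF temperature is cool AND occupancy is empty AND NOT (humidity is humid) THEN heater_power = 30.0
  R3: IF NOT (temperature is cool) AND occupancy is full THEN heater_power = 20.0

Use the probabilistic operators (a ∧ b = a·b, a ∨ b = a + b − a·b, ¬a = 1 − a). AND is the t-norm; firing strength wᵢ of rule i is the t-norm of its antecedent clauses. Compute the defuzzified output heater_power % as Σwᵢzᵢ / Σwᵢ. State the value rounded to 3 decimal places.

53.372

R1 (z=69.0): sparse=0.49, cool=0.91; AND[a·b] → w = 0.4459
R2 (z=30.0): cool=0.91, empty=0.64, ¬humid=1−0.68=0.32; AND[a·b] → w = 0.1864
R3 (z=20.0): ¬cool=1−0.91=0.09, full=0.87; AND[a·b] → w = 0.0783
Weighted average = (0.4459·69.0 + 0.1864·30.0 + 0.0783·20.0) / (0.4459 + 0.1864 + 0.0783)
  = 37.9241 / 0.7106 = 53.372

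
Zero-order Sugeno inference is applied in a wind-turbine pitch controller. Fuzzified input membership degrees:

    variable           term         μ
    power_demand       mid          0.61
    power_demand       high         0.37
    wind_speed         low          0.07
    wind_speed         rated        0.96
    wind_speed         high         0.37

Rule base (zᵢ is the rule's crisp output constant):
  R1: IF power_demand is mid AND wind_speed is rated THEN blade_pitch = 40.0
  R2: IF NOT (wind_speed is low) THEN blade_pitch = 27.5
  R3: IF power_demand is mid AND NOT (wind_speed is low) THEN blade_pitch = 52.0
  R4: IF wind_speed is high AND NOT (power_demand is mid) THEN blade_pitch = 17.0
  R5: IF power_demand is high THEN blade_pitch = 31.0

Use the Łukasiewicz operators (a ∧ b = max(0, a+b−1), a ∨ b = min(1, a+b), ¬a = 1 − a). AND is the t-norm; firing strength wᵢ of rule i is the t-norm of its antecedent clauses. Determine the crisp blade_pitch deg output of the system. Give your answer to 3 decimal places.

R1 (z=40.0): mid=0.61, rated=0.96; AND[max(0, a+b−1)] → w = 0.57
R2 (z=27.5): ¬low=1−0.07=0.93 → w = 0.93
R3 (z=52.0): mid=0.61, ¬low=1−0.07=0.93; AND[max(0, a+b−1)] → w = 0.54
R4 (z=17.0): high=0.37, ¬mid=1−0.61=0.39; AND[max(0, a+b−1)] → w = 0.00
R5 (z=31.0): high=0.37 → w = 0.37
Weighted average = (0.57·40.0 + 0.93·27.5 + 0.54·52.0 + 0.00·17.0 + 0.37·31.0) / (0.57 + 0.93 + 0.54 + 0.00 + 0.37)
  = 87.9250 / 2.4100 = 36.483

36.483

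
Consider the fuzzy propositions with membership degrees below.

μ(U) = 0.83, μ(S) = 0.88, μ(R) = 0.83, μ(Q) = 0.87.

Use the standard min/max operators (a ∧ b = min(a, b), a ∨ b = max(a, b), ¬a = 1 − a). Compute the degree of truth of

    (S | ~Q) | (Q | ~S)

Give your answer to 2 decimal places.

0.88

~Q = 1 − 0.87 = 0.13
S | ~Q = max(a, b) on (0.88, 0.13) = 0.88
~S = 1 − 0.88 = 0.12
Q | ~S = max(a, b) on (0.87, 0.12) = 0.87
(S | ~Q) | (Q | ~S) = max(a, b) on (0.88, 0.87) = 0.88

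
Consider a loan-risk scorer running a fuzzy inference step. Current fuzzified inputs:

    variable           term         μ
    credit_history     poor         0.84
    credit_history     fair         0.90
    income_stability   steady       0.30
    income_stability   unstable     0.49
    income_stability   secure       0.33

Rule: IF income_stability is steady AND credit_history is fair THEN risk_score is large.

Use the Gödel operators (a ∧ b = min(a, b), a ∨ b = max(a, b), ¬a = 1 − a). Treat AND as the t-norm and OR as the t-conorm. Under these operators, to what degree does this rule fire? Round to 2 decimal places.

firing strength: steady=0.30, fair=0.90; AND[min(a, b)] → w = 0.30

0.30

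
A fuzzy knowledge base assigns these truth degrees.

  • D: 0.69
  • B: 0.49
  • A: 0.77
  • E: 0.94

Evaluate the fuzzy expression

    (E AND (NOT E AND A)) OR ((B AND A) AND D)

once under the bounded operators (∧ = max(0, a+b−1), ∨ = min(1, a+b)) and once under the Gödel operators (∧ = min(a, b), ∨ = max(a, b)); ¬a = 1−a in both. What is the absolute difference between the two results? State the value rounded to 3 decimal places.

Under bounded:
  NOT E = 1 − 0.94 = 0.06
  NOT E AND A = max(0, a+b−1) on (0.06, 0.77) = 0.00
  E AND (NOT E AND A) = max(0, a+b−1) on (0.94, 0.00) = 0.00
  B AND A = max(0, a+b−1) on (0.49, 0.77) = 0.26
  (B AND A) AND D = max(0, a+b−1) on (0.26, 0.69) = 0.00
  (E AND (NOT E AND A)) OR ((B AND A) AND D) = min(1, a+b) on (0.00, 0.00) = 0.00
  → value = 0.0000
Under Gödel:
  NOT E = 1 − 0.94 = 0.06
  NOT E AND A = min(a, b) on (0.06, 0.77) = 0.06
  E AND (NOT E AND A) = min(a, b) on (0.94, 0.06) = 0.06
  B AND A = min(a, b) on (0.49, 0.77) = 0.49
  (B AND A) AND D = min(a, b) on (0.49, 0.69) = 0.49
  (E AND (NOT E AND A)) OR ((B AND A) AND D) = max(a, b) on (0.06, 0.49) = 0.49
  → value = 0.4900
|0.0000 − 0.4900| = 0.490

0.490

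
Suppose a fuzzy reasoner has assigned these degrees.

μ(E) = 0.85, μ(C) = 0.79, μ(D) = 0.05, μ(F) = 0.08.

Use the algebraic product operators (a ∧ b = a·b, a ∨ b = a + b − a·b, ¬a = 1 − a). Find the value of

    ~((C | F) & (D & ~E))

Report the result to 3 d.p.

0.994

C | F = a + b − a·b on (0.7900, 0.0800) = 0.8068
~E = 1 − 0.8500 = 0.1500
D & ~E = a·b on (0.0500, 0.1500) = 0.0075
(C | F) & (D & ~E) = a·b on (0.8068, 0.0075) = 0.0061
~((C | F) & (D & ~E)) = 1 − 0.0061 = 0.9939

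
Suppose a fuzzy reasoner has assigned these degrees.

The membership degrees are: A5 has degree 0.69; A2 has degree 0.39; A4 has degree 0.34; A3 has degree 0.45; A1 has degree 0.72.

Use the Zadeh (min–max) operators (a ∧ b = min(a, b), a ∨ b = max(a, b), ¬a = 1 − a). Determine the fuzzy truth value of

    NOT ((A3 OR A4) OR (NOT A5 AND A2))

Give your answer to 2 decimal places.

0.55

A3 OR A4 = max(a, b) on (0.45, 0.34) = 0.45
NOT A5 = 1 − 0.69 = 0.31
NOT A5 AND A2 = min(a, b) on (0.31, 0.39) = 0.31
(A3 OR A4) OR (NOT A5 AND A2) = max(a, b) on (0.45, 0.31) = 0.45
NOT ((A3 OR A4) OR (NOT A5 AND A2)) = 1 − 0.45 = 0.55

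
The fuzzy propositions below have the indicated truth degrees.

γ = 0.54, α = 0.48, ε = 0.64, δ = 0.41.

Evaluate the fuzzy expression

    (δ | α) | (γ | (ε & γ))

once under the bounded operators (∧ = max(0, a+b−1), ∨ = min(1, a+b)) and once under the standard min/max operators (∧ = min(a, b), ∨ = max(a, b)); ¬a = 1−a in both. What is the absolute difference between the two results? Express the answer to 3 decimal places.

0.460

Under bounded:
  δ | α = min(1, a+b) on (0.41, 0.48) = 0.89
  ε & γ = max(0, a+b−1) on (0.64, 0.54) = 0.18
  γ | (ε & γ) = min(1, a+b) on (0.54, 0.18) = 0.72
  (δ | α) | (γ | (ε & γ)) = min(1, a+b) on (0.89, 0.72) = 1.00
  → value = 1.0000
Under standard min/max:
  δ | α = max(a, b) on (0.41, 0.48) = 0.48
  ε & γ = min(a, b) on (0.64, 0.54) = 0.54
  γ | (ε & γ) = max(a, b) on (0.54, 0.54) = 0.54
  (δ | α) | (γ | (ε & γ)) = max(a, b) on (0.48, 0.54) = 0.54
  → value = 0.5400
|1.0000 − 0.5400| = 0.460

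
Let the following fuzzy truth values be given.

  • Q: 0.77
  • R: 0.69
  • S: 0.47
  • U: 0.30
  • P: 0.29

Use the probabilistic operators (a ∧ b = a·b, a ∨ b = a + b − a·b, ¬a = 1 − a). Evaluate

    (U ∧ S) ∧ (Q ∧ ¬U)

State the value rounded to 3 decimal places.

0.076

U ∧ S = a·b on (0.3000, 0.4700) = 0.1410
¬U = 1 − 0.3000 = 0.7000
Q ∧ ¬U = a·b on (0.7700, 0.7000) = 0.5390
(U ∧ S) ∧ (Q ∧ ¬U) = a·b on (0.1410, 0.5390) = 0.0760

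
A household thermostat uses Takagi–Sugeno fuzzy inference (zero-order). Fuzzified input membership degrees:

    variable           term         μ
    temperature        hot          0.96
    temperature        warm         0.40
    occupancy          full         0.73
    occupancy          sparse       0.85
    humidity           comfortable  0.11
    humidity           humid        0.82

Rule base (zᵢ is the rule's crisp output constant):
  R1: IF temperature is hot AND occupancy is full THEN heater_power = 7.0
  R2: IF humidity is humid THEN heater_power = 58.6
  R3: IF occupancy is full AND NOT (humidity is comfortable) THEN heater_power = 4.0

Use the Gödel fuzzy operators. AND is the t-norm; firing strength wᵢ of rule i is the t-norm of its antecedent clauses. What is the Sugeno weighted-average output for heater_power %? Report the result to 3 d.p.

R1 (z=7.0): hot=0.96, full=0.73; AND[min(a, b)] → w = 0.73
R2 (z=58.6): humid=0.82 → w = 0.82
R3 (z=4.0): full=0.73, ¬comfortable=1−0.11=0.89; AND[min(a, b)] → w = 0.73
Weighted average = (0.73·7.0 + 0.82·58.6 + 0.73·4.0) / (0.73 + 0.82 + 0.73)
  = 56.0820 / 2.2800 = 24.597

24.597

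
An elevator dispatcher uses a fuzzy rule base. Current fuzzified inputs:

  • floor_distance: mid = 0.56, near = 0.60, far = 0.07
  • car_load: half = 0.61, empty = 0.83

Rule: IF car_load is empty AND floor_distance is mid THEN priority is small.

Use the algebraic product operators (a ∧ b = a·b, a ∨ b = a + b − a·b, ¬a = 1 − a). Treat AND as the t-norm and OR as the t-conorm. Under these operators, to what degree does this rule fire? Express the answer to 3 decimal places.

firing strength: empty=0.83, mid=0.56; AND[a·b] → w = 0.4648

0.465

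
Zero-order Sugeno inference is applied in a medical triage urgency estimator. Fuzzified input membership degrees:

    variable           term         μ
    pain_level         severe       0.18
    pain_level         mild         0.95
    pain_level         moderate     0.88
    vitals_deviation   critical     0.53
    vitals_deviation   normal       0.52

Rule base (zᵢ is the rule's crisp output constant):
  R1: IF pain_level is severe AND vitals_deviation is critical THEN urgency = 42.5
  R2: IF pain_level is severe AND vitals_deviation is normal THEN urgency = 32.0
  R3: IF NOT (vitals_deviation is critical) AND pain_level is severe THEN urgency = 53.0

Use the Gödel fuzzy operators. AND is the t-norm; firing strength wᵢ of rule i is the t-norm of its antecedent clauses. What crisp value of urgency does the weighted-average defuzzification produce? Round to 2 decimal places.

R1 (z=42.5): severe=0.18, critical=0.53; AND[min(a, b)] → w = 0.18
R2 (z=32.0): severe=0.18, normal=0.52; AND[min(a, b)] → w = 0.18
R3 (z=53.0): ¬critical=1−0.53=0.47, severe=0.18; AND[min(a, b)] → w = 0.18
Weighted average = (0.18·42.5 + 0.18·32.0 + 0.18·53.0) / (0.18 + 0.18 + 0.18)
  = 22.9500 / 0.5400 = 42.50

42.50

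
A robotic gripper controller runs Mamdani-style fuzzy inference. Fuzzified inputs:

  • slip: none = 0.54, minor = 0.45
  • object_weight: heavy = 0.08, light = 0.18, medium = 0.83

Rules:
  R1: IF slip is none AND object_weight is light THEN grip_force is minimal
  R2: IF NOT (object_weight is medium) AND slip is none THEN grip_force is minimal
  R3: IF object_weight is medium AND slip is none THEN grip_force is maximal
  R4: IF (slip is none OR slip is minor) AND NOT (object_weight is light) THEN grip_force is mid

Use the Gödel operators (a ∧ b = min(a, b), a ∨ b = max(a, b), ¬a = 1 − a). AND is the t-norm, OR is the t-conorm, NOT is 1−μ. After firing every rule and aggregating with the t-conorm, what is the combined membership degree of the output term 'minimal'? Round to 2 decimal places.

0.18

R1: none=0.54, light=0.18; AND[min(a, b)] → w = 0.18
R2: ¬medium=1−0.83=0.17, none=0.54; AND[min(a, b)] → w = 0.17
R3: medium=0.83, none=0.54; AND[min(a, b)] → w = 0.54
R4: (none=0.54 OR minor=0.45) = 0.54; AND[min(a, b)] with ¬light=1−0.18=0.82 → w = 0.54
Rules with consequent 'minimal': {R1, R2} → strengths 0.18, 0.17
Aggregate via t-conorm [max(a, b)]: 0.18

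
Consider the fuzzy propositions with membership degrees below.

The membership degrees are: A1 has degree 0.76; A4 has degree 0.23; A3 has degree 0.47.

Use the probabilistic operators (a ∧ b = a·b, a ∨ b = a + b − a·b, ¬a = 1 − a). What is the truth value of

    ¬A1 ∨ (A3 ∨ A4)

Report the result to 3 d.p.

0.690

¬A1 = 1 − 0.7600 = 0.2400
A3 ∨ A4 = a + b − a·b on (0.4700, 0.2300) = 0.5919
¬A1 ∨ (A3 ∨ A4) = a + b − a·b on (0.2400, 0.5919) = 0.6898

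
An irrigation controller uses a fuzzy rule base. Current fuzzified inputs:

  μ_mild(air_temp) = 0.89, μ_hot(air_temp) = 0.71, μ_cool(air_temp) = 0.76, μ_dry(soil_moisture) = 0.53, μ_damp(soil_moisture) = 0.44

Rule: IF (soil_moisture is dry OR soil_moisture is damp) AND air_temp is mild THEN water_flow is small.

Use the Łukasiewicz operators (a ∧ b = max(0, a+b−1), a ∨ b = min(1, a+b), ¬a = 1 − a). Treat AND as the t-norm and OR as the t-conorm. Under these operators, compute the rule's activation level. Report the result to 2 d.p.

0.86

firing strength: (dry=0.53 OR damp=0.44) = 0.97; AND[max(0, a+b−1)] with mild=0.89 → w = 0.86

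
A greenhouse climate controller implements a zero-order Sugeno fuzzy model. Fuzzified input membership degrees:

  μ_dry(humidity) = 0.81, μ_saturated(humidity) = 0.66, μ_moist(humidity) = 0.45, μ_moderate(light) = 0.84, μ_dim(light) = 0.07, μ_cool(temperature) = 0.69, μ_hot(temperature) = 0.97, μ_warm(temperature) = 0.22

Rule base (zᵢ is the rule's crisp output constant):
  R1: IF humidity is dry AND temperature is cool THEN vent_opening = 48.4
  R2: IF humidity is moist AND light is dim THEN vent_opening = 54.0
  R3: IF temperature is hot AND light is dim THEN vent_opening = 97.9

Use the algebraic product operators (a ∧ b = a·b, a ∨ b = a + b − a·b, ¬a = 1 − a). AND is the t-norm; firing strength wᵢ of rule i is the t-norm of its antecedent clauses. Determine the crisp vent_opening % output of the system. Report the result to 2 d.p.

53.77

R1 (z=48.4): dry=0.81, cool=0.69; AND[a·b] → w = 0.5589
R2 (z=54.0): moist=0.45, dim=0.07; AND[a·b] → w = 0.0315
R3 (z=97.9): hot=0.97, dim=0.07; AND[a·b] → w = 0.0679
Weighted average = (0.5589·48.4 + 0.0315·54.0 + 0.0679·97.9) / (0.5589 + 0.0315 + 0.0679)
  = 35.3992 / 0.6583 = 53.77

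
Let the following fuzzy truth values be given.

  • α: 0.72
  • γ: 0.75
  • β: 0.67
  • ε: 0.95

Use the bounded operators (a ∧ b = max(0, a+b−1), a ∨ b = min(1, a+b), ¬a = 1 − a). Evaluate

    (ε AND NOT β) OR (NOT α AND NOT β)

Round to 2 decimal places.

0.28

NOT β = 1 − 0.67 = 0.33
ε AND NOT β = max(0, a+b−1) on (0.95, 0.33) = 0.28
NOT α = 1 − 0.72 = 0.28
NOT β = 1 − 0.67 = 0.33
NOT α AND NOT β = max(0, a+b−1) on (0.28, 0.33) = 0.00
(ε AND NOT β) OR (NOT α AND NOT β) = min(1, a+b) on (0.28, 0.00) = 0.28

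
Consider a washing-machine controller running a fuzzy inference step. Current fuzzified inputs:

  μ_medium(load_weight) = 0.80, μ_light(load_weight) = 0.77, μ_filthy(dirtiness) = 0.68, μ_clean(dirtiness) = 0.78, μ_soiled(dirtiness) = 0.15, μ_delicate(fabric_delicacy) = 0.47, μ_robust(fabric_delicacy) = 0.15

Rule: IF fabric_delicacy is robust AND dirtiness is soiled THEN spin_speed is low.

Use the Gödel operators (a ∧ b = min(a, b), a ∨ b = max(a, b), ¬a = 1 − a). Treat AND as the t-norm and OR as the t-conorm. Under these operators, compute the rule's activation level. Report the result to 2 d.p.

firing strength: robust=0.15, soiled=0.15; AND[min(a, b)] → w = 0.15

0.15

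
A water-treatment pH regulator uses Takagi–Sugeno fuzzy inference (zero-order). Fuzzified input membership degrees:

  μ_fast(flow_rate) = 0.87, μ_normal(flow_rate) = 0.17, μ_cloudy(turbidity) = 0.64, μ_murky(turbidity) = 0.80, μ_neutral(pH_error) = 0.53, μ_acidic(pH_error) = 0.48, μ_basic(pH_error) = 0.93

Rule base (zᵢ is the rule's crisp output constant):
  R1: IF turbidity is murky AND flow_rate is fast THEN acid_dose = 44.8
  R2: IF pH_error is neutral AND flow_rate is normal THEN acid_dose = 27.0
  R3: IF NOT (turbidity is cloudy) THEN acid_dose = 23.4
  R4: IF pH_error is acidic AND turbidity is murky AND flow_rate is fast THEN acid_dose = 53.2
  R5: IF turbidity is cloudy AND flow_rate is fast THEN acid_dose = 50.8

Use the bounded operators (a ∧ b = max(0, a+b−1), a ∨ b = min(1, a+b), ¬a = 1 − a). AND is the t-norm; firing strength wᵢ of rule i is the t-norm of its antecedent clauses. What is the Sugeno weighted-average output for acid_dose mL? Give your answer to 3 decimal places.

R1 (z=44.8): murky=0.80, fast=0.87; AND[max(0, a+b−1)] → w = 0.67
R2 (z=27.0): neutral=0.53, normal=0.17; AND[max(0, a+b−1)] → w = 0.00
R3 (z=23.4): ¬cloudy=1−0.64=0.36 → w = 0.36
R4 (z=53.2): acidic=0.48, murky=0.80, fast=0.87; AND[max(0, a+b−1)] → w = 0.15
R5 (z=50.8): cloudy=0.64, fast=0.87; AND[max(0, a+b−1)] → w = 0.51
Weighted average = (0.67·44.8 + 0.00·27.0 + 0.36·23.4 + 0.15·53.2 + 0.51·50.8) / (0.67 + 0.00 + 0.36 + 0.15 + 0.51)
  = 72.3280 / 1.6900 = 42.798

42.798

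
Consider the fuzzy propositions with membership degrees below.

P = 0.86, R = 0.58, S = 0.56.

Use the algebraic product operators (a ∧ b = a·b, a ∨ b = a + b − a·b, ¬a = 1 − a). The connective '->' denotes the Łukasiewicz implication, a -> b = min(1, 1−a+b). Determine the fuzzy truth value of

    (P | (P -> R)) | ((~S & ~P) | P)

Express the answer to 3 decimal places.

0.995

P -> R  [Łukasiewicz: min(1, 1−a+b)] with a=0.8600, b=0.5800 → 0.7200
P | (P -> R) = a + b − a·b on (0.8600, 0.7200) = 0.9608
~S = 1 − 0.5600 = 0.4400
~P = 1 − 0.8600 = 0.1400
~S & ~P = a·b on (0.4400, 0.1400) = 0.0616
(~S & ~P) | P = a + b − a·b on (0.0616, 0.8600) = 0.8686
(P | (P -> R)) | ((~S & ~P) | P) = a + b − a·b on (0.9608, 0.8686) = 0.9949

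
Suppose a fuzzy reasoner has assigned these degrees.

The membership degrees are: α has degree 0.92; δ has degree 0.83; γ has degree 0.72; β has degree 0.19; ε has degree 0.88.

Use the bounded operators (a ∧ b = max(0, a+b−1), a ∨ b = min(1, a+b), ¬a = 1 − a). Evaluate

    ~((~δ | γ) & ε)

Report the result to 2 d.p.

0.23

~δ = 1 − 0.83 = 0.17
~δ | γ = min(1, a+b) on (0.17, 0.72) = 0.89
(~δ | γ) & ε = max(0, a+b−1) on (0.89, 0.88) = 0.77
~((~δ | γ) & ε) = 1 − 0.77 = 0.23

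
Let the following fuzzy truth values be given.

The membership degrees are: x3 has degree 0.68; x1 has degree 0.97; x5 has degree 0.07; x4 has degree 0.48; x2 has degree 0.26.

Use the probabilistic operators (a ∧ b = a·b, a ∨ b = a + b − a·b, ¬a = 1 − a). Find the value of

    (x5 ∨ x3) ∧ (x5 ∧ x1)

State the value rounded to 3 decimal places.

x5 ∨ x3 = a + b − a·b on (0.0700, 0.6800) = 0.7024
x5 ∧ x1 = a·b on (0.0700, 0.9700) = 0.0679
(x5 ∨ x3) ∧ (x5 ∧ x1) = a·b on (0.7024, 0.0679) = 0.0477

0.048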